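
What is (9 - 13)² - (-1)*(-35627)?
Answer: -35611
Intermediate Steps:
(9 - 13)² - (-1)*(-35627) = (-4)² - 1*35627 = 16 - 35627 = -35611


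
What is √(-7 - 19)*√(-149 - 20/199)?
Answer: -√153517754/199 ≈ -62.262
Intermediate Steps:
√(-7 - 19)*√(-149 - 20/199) = √(-26)*√(-149 - 20*1/199) = (I*√26)*√(-149 - 20/199) = (I*√26)*√(-29671/199) = (I*√26)*(I*√5904529/199) = -√153517754/199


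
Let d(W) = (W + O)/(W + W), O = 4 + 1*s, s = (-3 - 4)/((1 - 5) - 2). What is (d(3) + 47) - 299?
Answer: -9023/36 ≈ -250.64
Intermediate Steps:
s = 7/6 (s = -7/(-4 - 2) = -7/(-6) = -7*(-⅙) = 7/6 ≈ 1.1667)
O = 31/6 (O = 4 + 1*(7/6) = 4 + 7/6 = 31/6 ≈ 5.1667)
d(W) = (31/6 + W)/(2*W) (d(W) = (W + 31/6)/(W + W) = (31/6 + W)/((2*W)) = (31/6 + W)*(1/(2*W)) = (31/6 + W)/(2*W))
(d(3) + 47) - 299 = ((1/12)*(31 + 6*3)/3 + 47) - 299 = ((1/12)*(⅓)*(31 + 18) + 47) - 299 = ((1/12)*(⅓)*49 + 47) - 299 = (49/36 + 47) - 299 = 1741/36 - 299 = -9023/36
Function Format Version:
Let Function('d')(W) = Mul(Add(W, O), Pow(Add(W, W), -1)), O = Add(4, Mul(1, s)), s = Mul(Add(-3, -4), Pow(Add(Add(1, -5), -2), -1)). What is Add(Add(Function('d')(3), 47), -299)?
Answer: Rational(-9023, 36) ≈ -250.64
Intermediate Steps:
s = Rational(7, 6) (s = Mul(-7, Pow(Add(-4, -2), -1)) = Mul(-7, Pow(-6, -1)) = Mul(-7, Rational(-1, 6)) = Rational(7, 6) ≈ 1.1667)
O = Rational(31, 6) (O = Add(4, Mul(1, Rational(7, 6))) = Add(4, Rational(7, 6)) = Rational(31, 6) ≈ 5.1667)
Function('d')(W) = Mul(Rational(1, 2), Pow(W, -1), Add(Rational(31, 6), W)) (Function('d')(W) = Mul(Add(W, Rational(31, 6)), Pow(Add(W, W), -1)) = Mul(Add(Rational(31, 6), W), Pow(Mul(2, W), -1)) = Mul(Add(Rational(31, 6), W), Mul(Rational(1, 2), Pow(W, -1))) = Mul(Rational(1, 2), Pow(W, -1), Add(Rational(31, 6), W)))
Add(Add(Function('d')(3), 47), -299) = Add(Add(Mul(Rational(1, 12), Pow(3, -1), Add(31, Mul(6, 3))), 47), -299) = Add(Add(Mul(Rational(1, 12), Rational(1, 3), Add(31, 18)), 47), -299) = Add(Add(Mul(Rational(1, 12), Rational(1, 3), 49), 47), -299) = Add(Add(Rational(49, 36), 47), -299) = Add(Rational(1741, 36), -299) = Rational(-9023, 36)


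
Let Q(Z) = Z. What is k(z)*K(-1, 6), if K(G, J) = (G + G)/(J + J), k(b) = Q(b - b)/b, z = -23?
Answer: 0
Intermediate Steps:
k(b) = 0 (k(b) = (b - b)/b = 0/b = 0)
K(G, J) = G/J (K(G, J) = (2*G)/((2*J)) = (2*G)*(1/(2*J)) = G/J)
k(z)*K(-1, 6) = 0*(-1/6) = 0*(-1*⅙) = 0*(-⅙) = 0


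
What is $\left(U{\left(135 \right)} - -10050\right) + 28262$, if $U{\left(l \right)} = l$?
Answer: $38447$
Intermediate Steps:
$\left(U{\left(135 \right)} - -10050\right) + 28262 = \left(135 - -10050\right) + 28262 = \left(135 + \left(-1293 + 11343\right)\right) + 28262 = \left(135 + 10050\right) + 28262 = 10185 + 28262 = 38447$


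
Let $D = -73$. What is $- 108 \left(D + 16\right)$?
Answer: $6156$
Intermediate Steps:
$- 108 \left(D + 16\right) = - 108 \left(-73 + 16\right) = \left(-108\right) \left(-57\right) = 6156$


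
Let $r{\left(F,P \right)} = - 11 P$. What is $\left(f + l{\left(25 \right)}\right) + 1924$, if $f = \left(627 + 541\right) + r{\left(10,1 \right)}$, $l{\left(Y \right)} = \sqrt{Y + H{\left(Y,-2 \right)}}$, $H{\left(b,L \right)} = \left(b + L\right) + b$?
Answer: $3081 + \sqrt{73} \approx 3089.5$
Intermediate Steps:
$H{\left(b,L \right)} = L + 2 b$ ($H{\left(b,L \right)} = \left(L + b\right) + b = L + 2 b$)
$l{\left(Y \right)} = \sqrt{-2 + 3 Y}$ ($l{\left(Y \right)} = \sqrt{Y + \left(-2 + 2 Y\right)} = \sqrt{-2 + 3 Y}$)
$f = 1157$ ($f = \left(627 + 541\right) - 11 = 1168 - 11 = 1157$)
$\left(f + l{\left(25 \right)}\right) + 1924 = \left(1157 + \sqrt{-2 + 3 \cdot 25}\right) + 1924 = \left(1157 + \sqrt{-2 + 75}\right) + 1924 = \left(1157 + \sqrt{73}\right) + 1924 = 3081 + \sqrt{73}$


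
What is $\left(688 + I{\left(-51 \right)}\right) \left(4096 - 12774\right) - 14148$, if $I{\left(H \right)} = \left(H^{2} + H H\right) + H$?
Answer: $-50684990$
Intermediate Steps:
$I{\left(H \right)} = H + 2 H^{2}$ ($I{\left(H \right)} = \left(H^{2} + H^{2}\right) + H = 2 H^{2} + H = H + 2 H^{2}$)
$\left(688 + I{\left(-51 \right)}\right) \left(4096 - 12774\right) - 14148 = \left(688 - 51 \left(1 + 2 \left(-51\right)\right)\right) \left(4096 - 12774\right) - 14148 = \left(688 - 51 \left(1 - 102\right)\right) \left(-8678\right) - 14148 = \left(688 - -5151\right) \left(-8678\right) - 14148 = \left(688 + 5151\right) \left(-8678\right) - 14148 = 5839 \left(-8678\right) - 14148 = -50670842 - 14148 = -50684990$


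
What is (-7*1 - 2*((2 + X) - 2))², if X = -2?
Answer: 9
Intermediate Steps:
(-7*1 - 2*((2 + X) - 2))² = (-7*1 - 2*((2 - 2) - 2))² = (-7 - 2*(0 - 2))² = (-7 - 2*(-2))² = (-7 + 4)² = (-3)² = 9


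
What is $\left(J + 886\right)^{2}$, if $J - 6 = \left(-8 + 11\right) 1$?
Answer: $801025$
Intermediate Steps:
$J = 9$ ($J = 6 + \left(-8 + 11\right) 1 = 6 + 3 \cdot 1 = 6 + 3 = 9$)
$\left(J + 886\right)^{2} = \left(9 + 886\right)^{2} = 895^{2} = 801025$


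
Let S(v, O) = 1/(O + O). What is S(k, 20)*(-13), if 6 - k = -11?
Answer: -13/40 ≈ -0.32500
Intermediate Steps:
k = 17 (k = 6 - 1*(-11) = 6 + 11 = 17)
S(v, O) = 1/(2*O)
S(k, 20)*(-13) = ((½)/20)*(-13) = ((½)*(1/20))*(-13) = (1/40)*(-13) = -13/40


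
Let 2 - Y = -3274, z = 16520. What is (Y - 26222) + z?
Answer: -6426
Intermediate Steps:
Y = 3276 (Y = 2 - 1*(-3274) = 2 + 3274 = 3276)
(Y - 26222) + z = (3276 - 26222) + 16520 = -22946 + 16520 = -6426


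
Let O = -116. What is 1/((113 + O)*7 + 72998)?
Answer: 1/72977 ≈ 1.3703e-5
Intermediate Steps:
1/((113 + O)*7 + 72998) = 1/((113 - 116)*7 + 72998) = 1/(-3*7 + 72998) = 1/(-21 + 72998) = 1/72977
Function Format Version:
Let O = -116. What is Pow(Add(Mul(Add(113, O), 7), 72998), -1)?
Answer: Rational(1, 72977) ≈ 1.3703e-5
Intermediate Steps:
Pow(Add(Mul(Add(113, O), 7), 72998), -1) = Pow(Add(Mul(Add(113, -116), 7), 72998), -1) = Pow(Add(Mul(-3, 7), 72998), -1) = Pow(Add(-21, 72998), -1) = Pow(72977, -1) = Rational(1, 72977)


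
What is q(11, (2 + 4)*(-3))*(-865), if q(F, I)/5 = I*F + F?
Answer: 808775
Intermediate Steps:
q(F, I) = 5*F + 5*F*I (q(F, I) = 5*(I*F + F) = 5*(F*I + F) = 5*(F + F*I) = 5*F + 5*F*I)
q(11, (2 + 4)*(-3))*(-865) = (5*11*(1 + (2 + 4)*(-3)))*(-865) = (5*11*(1 + 6*(-3)))*(-865) = (5*11*(1 - 18))*(-865) = (5*11*(-17))*(-865) = -935*(-865) = 808775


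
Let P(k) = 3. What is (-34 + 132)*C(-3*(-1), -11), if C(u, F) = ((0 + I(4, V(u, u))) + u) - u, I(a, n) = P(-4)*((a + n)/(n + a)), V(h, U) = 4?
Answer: 294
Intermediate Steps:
I(a, n) = 3 (I(a, n) = 3*((a + n)/(n + a)) = 3*((a + n)/(a + n)) = 3*1 = 3)
C(u, F) = 3 (C(u, F) = ((0 + 3) + u) - u = (3 + u) - u = 3)
(-34 + 132)*C(-3*(-1), -11) = (-34 + 132)*3 = 98*3 = 294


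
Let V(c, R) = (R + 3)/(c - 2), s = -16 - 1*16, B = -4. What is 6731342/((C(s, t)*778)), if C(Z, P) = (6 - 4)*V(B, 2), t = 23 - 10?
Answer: -10097013/1945 ≈ -5191.3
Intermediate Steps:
s = -32 (s = -16 - 16 = -32)
t = 13
V(c, R) = (3 + R)/(-2 + c)
C(Z, P) = -5/3 (C(Z, P) = (6 - 4)*((3 + 2)/(-2 - 4)) = 2*(5/(-6)) = 2*(-1/6*5) = 2*(-5/6) = -5/3)
6731342/((C(s, t)*778)) = 6731342/((-5/3*778)) = 6731342/(-3890/3) = 6731342*(-3/3890) = -10097013/1945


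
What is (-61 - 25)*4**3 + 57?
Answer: -5447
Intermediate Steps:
(-61 - 25)*4**3 + 57 = -86*64 + 57 = -5504 + 57 = -5447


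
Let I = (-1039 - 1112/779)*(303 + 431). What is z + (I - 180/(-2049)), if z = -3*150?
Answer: -406557350656/532057 ≈ -7.6412e+5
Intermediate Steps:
z = -450
I = -594901862/779 (I = (-1039 - 1112*1/779)*734 = (-1039 - 1112/779)*734 = -810493/779*734 = -594901862/779 ≈ -7.6367e+5)
z + (I - 180/(-2049)) = -450 + (-594901862/779 - 180/(-2049)) = -450 + (-594901862/779 - 180*(-1)/2049) = -450 + (-594901862/779 - 1*(-60/683)) = -450 + (-594901862/779 + 60/683) = -450 - 406317925006/532057 = -406557350656/532057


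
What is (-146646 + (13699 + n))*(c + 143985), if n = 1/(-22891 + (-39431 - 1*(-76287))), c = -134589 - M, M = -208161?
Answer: -134639127407226/4655 ≈ -2.8924e+10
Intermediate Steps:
c = 73572 (c = -134589 - 1*(-208161) = -134589 + 208161 = 73572)
n = 1/13965 (n = 1/(-22891 + (-39431 + 76287)) = 1/(-22891 + 36856) = 1/13965 ≈ 7.1608e-5)
(-146646 + (13699 + n))*(c + 143985) = (-146646 + (13699 + 1/13965))*(73572 + 143985) = (-146646 + 191306536/13965)*217557 = -1856604854/13965*217557 = -134639127407226/4655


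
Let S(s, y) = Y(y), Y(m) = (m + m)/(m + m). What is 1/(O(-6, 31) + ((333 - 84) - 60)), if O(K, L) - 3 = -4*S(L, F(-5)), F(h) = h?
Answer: 1/188 ≈ 0.0053191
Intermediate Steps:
Y(m) = 1 (Y(m) = (2*m)/((2*m)) = (2*m)*(1/(2*m)) = 1)
S(s, y) = 1
O(K, L) = -1 (O(K, L) = 3 - 4*1 = 3 - 4 = -1)
1/(O(-6, 31) + ((333 - 84) - 60)) = 1/(-1 + ((333 - 84) - 60)) = 1/(-1 + (249 - 60)) = 1/(-1 + 189) = 1/188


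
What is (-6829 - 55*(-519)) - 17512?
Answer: 4204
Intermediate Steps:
(-6829 - 55*(-519)) - 17512 = (-6829 + 28545) - 17512 = 21716 - 17512 = 4204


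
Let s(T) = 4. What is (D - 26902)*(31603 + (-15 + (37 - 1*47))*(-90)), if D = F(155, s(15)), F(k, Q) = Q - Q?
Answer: -910713406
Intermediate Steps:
F(k, Q) = 0
D = 0
(D - 26902)*(31603 + (-15 + (37 - 1*47))*(-90)) = (0 - 26902)*(31603 + (-15 + (37 - 1*47))*(-90)) = -26902*(31603 + (-15 + (37 - 47))*(-90)) = -26902*(31603 + (-15 - 10)*(-90)) = -26902*(31603 - 25*(-90)) = -26902*(31603 + 2250) = -26902*33853 = -910713406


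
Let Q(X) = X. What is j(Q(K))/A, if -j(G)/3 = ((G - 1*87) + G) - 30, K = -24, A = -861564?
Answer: -15/26108 ≈ -0.00057454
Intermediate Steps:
j(G) = 351 - 6*G (j(G) = -3*(((G - 1*87) + G) - 30) = -3*(((G - 87) + G) - 30) = -3*(((-87 + G) + G) - 30) = -3*((-87 + 2*G) - 30) = -3*(-117 + 2*G) = 351 - 6*G)
j(Q(K))/A = (351 - 6*(-24))/(-861564) = (351 + 144)*(-1/861564) = 495*(-1/861564) = -15/26108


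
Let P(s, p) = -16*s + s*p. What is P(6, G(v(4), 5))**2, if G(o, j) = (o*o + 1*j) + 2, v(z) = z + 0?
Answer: 1764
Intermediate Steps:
v(z) = z
G(o, j) = 2 + j + o**2 (G(o, j) = (o**2 + j) + 2 = (j + o**2) + 2 = 2 + j + o**2)
P(s, p) = -16*s + p*s
P(6, G(v(4), 5))**2 = (6*(-16 + (2 + 5 + 4**2)))**2 = (6*(-16 + (2 + 5 + 16)))**2 = (6*(-16 + 23))**2 = (6*7)**2 = 42**2 = 1764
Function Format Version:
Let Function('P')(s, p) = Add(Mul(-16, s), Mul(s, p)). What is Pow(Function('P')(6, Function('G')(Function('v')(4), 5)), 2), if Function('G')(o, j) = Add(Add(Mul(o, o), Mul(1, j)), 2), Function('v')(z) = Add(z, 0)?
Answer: 1764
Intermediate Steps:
Function('v')(z) = z
Function('G')(o, j) = Add(2, j, Pow(o, 2)) (Function('G')(o, j) = Add(Add(Pow(o, 2), j), 2) = Add(Add(j, Pow(o, 2)), 2) = Add(2, j, Pow(o, 2)))
Function('P')(s, p) = Add(Mul(-16, s), Mul(p, s))
Pow(Function('P')(6, Function('G')(Function('v')(4), 5)), 2) = Pow(Mul(6, Add(-16, Add(2, 5, Pow(4, 2)))), 2) = Pow(Mul(6, Add(-16, Add(2, 5, 16))), 2) = Pow(Mul(6, Add(-16, 23)), 2) = Pow(Mul(6, 7), 2) = Pow(42, 2) = 1764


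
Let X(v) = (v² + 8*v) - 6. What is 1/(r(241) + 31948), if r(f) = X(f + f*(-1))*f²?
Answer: -1/316538 ≈ -3.1592e-6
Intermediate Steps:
X(v) = -6 + v² + 8*v
r(f) = -6*f² (r(f) = (-6 + (f + f*(-1))² + 8*(f + f*(-1)))*f² = (-6 + (f - f)² + 8*(f - f))*f² = (-6 + 0² + 8*0)*f² = (-6 + 0 + 0)*f² = -6*f²)
1/(r(241) + 31948) = 1/(-6*241² + 31948) = 1/(-6*58081 + 31948) = 1/(-348486 + 31948) = 1/(-316538) = -1/316538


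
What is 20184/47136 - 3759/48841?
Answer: 33692605/95923724 ≈ 0.35124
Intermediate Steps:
20184/47136 - 3759/48841 = 20184*(1/47136) - 3759*1/48841 = 841/1964 - 3759/48841 = 33692605/95923724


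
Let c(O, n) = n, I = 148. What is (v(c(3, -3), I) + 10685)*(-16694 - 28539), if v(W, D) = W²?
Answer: -483721702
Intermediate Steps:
(v(c(3, -3), I) + 10685)*(-16694 - 28539) = ((-3)² + 10685)*(-16694 - 28539) = (9 + 10685)*(-45233) = 10694*(-45233) = -483721702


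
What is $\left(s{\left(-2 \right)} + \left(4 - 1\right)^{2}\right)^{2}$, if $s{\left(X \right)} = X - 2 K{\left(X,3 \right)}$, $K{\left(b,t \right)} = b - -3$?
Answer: $25$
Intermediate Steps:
$K{\left(b,t \right)} = 3 + b$ ($K{\left(b,t \right)} = b + 3 = 3 + b$)
$s{\left(X \right)} = -6 - X$ ($s{\left(X \right)} = X - 2 \left(3 + X\right) = X - \left(6 + 2 X\right) = -6 - X$)
$\left(s{\left(-2 \right)} + \left(4 - 1\right)^{2}\right)^{2} = \left(\left(-6 - -2\right) + \left(4 - 1\right)^{2}\right)^{2} = \left(\left(-6 + 2\right) + 3^{2}\right)^{2} = \left(-4 + 9\right)^{2} = 5^{2} = 25$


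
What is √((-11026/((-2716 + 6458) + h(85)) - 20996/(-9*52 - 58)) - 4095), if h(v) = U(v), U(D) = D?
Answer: I*√4110897917661087/1006501 ≈ 63.702*I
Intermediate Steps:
h(v) = v
√((-11026/((-2716 + 6458) + h(85)) - 20996/(-9*52 - 58)) - 4095) = √((-11026/((-2716 + 6458) + 85) - 20996/(-9*52 - 58)) - 4095) = √((-11026/(3742 + 85) - 20996/(-468 - 58)) - 4095) = √((-11026/3827 - 20996/(-526)) - 4095) = √((-11026*1/3827 - 20996*(-1/526)) - 4095) = √((-11026/3827 + 10498/263) - 4095) = √(37276008/1006501 - 4095) = √(-4084345587/1006501) = I*√4110897917661087/1006501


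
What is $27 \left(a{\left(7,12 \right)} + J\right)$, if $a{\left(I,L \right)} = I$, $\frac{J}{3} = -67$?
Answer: $-5238$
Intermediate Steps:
$J = -201$ ($J = 3 \left(-67\right) = -201$)
$27 \left(a{\left(7,12 \right)} + J\right) = 27 \left(7 - 201\right) = 27 \left(-194\right) = -5238$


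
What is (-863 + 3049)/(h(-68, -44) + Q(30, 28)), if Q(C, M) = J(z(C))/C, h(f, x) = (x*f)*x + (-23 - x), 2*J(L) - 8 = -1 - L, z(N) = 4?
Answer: -43720/2632539 ≈ -0.016608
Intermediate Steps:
J(L) = 7/2 - L/2 (J(L) = 4 + (-1 - L)/2 = 4 + (-½ - L/2) = 7/2 - L/2)
h(f, x) = -23 - x + f*x² (h(f, x) = (f*x)*x + (-23 - x) = f*x² + (-23 - x) = -23 - x + f*x²)
Q(C, M) = 3/(2*C) (Q(C, M) = (7/2 - ½*4)/C = (7/2 - 2)/C = 3/(2*C))
(-863 + 3049)/(h(-68, -44) + Q(30, 28)) = (-863 + 3049)/((-23 - 1*(-44) - 68*(-44)²) + (3/2)/30) = 2186/((-23 + 44 - 68*1936) + (3/2)*(1/30)) = 2186/((-23 + 44 - 131648) + 1/20) = 2186/(-131627 + 1/20) = 2186/(-2632539/20) = 2186*(-20/2632539) = -43720/2632539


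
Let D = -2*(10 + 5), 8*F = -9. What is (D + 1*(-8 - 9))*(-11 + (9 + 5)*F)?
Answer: 5029/4 ≈ 1257.3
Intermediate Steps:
F = -9/8 (F = (⅛)*(-9) = -9/8 ≈ -1.1250)
D = -30 (D = -2*15 = -30)
(D + 1*(-8 - 9))*(-11 + (9 + 5)*F) = (-30 + 1*(-8 - 9))*(-11 + (9 + 5)*(-9/8)) = (-30 + 1*(-17))*(-11 + 14*(-9/8)) = (-30 - 17)*(-11 - 63/4) = -47*(-107/4) = 5029/4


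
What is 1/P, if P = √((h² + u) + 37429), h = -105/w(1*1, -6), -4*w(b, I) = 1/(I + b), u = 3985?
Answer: √4451414/4451414 ≈ 0.00047397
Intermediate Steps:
w(b, I) = -1/(4*(I + b))
h = -2100 (h = -105/((-1/(4*(-6) + 4*(1*1)))) = -105/((-1/(-24 + 4*1))) = -105/((-1/(-24 + 4))) = -105/((-1/(-20))) = -105/((-1*(-1/20))) = -105/1/20 = -105*20 = -2100)
P = √4451414 (P = √(((-2100)² + 3985) + 37429) = √((4410000 + 3985) + 37429) = √(4413985 + 37429) = √4451414 ≈ 2109.8)
1/P = 1/(√4451414) = √4451414/4451414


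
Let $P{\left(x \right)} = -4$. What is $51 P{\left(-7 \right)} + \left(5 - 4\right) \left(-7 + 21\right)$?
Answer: $-190$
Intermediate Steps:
$51 P{\left(-7 \right)} + \left(5 - 4\right) \left(-7 + 21\right) = 51 \left(-4\right) + \left(5 - 4\right) \left(-7 + 21\right) = -204 + 1 \cdot 14 = -204 + 14 = -190$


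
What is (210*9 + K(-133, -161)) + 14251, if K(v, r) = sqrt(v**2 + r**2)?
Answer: 16141 + 7*sqrt(890) ≈ 16350.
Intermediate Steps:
K(v, r) = sqrt(r**2 + v**2)
(210*9 + K(-133, -161)) + 14251 = (210*9 + sqrt((-161)**2 + (-133)**2)) + 14251 = (1890 + sqrt(25921 + 17689)) + 14251 = (1890 + sqrt(43610)) + 14251 = (1890 + 7*sqrt(890)) + 14251 = 16141 + 7*sqrt(890)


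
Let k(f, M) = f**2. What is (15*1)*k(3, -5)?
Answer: 135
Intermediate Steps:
(15*1)*k(3, -5) = (15*1)*3**2 = 15*9 = 135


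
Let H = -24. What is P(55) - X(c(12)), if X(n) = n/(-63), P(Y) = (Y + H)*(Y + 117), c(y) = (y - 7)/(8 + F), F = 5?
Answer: 4366913/819 ≈ 5332.0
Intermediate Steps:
c(y) = -7/13 + y/13 (c(y) = (y - 7)/(8 + 5) = (-7 + y)/13 = (-7 + y)*(1/13) = -7/13 + y/13)
P(Y) = (-24 + Y)*(117 + Y) (P(Y) = (Y - 24)*(Y + 117) = (-24 + Y)*(117 + Y))
X(n) = -n/63 (X(n) = n*(-1/63) = -n/63)
P(55) - X(c(12)) = (-2808 + 55² + 93*55) - (-1)*(-7/13 + (1/13)*12)/63 = (-2808 + 3025 + 5115) - (-1)*(-7/13 + 12/13)/63 = 5332 - (-1)*5/(63*13) = 5332 - 1*(-5/819) = 5332 + 5/819 = 4366913/819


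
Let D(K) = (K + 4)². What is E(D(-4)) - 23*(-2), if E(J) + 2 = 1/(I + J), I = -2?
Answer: 87/2 ≈ 43.500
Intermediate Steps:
D(K) = (4 + K)²
E(J) = -2 + 1/(-2 + J)
E(D(-4)) - 23*(-2) = (5 - 2*(4 - 4)²)/(-2 + (4 - 4)²) - 23*(-2) = (5 - 2*0²)/(-2 + 0²) + 46 = (5 - 2*0)/(-2 + 0) + 46 = (5 + 0)/(-2) + 46 = -½*5 + 46 = -5/2 + 46 = 87/2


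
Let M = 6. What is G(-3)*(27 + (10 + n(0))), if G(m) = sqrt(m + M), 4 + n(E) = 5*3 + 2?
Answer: 50*sqrt(3) ≈ 86.603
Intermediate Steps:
n(E) = 13 (n(E) = -4 + (5*3 + 2) = -4 + (15 + 2) = -4 + 17 = 13)
G(m) = sqrt(6 + m) (G(m) = sqrt(m + 6) = sqrt(6 + m))
G(-3)*(27 + (10 + n(0))) = sqrt(6 - 3)*(27 + (10 + 13)) = sqrt(3)*(27 + 23) = sqrt(3)*50 = 50*sqrt(3)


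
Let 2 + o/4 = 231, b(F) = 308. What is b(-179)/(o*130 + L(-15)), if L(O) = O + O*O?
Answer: 154/59645 ≈ 0.0025819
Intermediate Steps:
L(O) = O + O²
o = 916 (o = -8 + 4*231 = -8 + 924 = 916)
b(-179)/(o*130 + L(-15)) = 308/(916*130 - 15*(1 - 15)) = 308/(119080 - 15*(-14)) = 308/(119080 + 210) = 308/119290 = 308*(1/119290) = 154/59645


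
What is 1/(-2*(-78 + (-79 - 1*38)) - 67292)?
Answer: -1/66902 ≈ -1.4947e-5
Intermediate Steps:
1/(-2*(-78 + (-79 - 1*38)) - 67292) = 1/(-2*(-78 + (-79 - 38)) - 67292) = 1/(-2*(-78 - 117) - 67292) = 1/(-2*(-195) - 67292) = 1/(390 - 67292) = 1/(-66902) = -1/66902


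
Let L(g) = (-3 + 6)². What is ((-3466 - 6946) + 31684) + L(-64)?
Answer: 21281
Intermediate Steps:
L(g) = 9 (L(g) = 3² = 9)
((-3466 - 6946) + 31684) + L(-64) = ((-3466 - 6946) + 31684) + 9 = (-10412 + 31684) + 9 = 21272 + 9 = 21281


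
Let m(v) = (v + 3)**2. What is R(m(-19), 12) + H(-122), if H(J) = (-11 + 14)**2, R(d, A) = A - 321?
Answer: -300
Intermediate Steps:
m(v) = (3 + v)**2
R(d, A) = -321 + A
H(J) = 9 (H(J) = 3**2 = 9)
R(m(-19), 12) + H(-122) = (-321 + 12) + 9 = -309 + 9 = -300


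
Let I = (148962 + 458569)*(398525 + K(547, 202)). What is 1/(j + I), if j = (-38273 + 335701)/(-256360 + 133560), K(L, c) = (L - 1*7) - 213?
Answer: 30700/7439069100374043 ≈ 4.1269e-12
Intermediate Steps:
K(L, c) = -220 + L (K(L, c) = (L - 7) - 213 = (-7 + L) - 213 = -220 + L)
j = -74357/30700 (j = 297428/(-122800) = 297428*(-1/122800) = -74357/30700 ≈ -2.4221)
I = 242314954412 (I = (148962 + 458569)*(398525 + (-220 + 547)) = 607531*(398525 + 327) = 607531*398852 = 242314954412)
1/(j + I) = 1/(-74357/30700 + 242314954412) = 1/(7439069100374043/30700) = 30700/7439069100374043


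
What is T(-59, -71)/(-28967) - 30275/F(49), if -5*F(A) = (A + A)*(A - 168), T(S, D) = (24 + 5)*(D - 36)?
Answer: -621241777/48259022 ≈ -12.873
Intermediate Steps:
T(S, D) = -1044 + 29*D (T(S, D) = 29*(-36 + D) = -1044 + 29*D)
F(A) = -2*A*(-168 + A)/5 (F(A) = -(A + A)*(A - 168)/5 = -2*A*(-168 + A)/5)
T(-59, -71)/(-28967) - 30275/F(49) = (-1044 + 29*(-71))/(-28967) - 30275*5/(98*(168 - 1*49)) = (-1044 - 2059)*(-1/28967) - 30275*5/(98*(168 - 49)) = -3103*(-1/28967) - 30275/((⅖)*49*119) = 3103/28967 - 30275/11662/5 = 3103/28967 - 30275*5/11662 = 3103/28967 - 21625/1666 = -621241777/48259022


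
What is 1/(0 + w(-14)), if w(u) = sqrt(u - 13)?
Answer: -I*sqrt(3)/9 ≈ -0.19245*I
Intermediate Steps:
w(u) = sqrt(-13 + u)
1/(0 + w(-14)) = 1/(0 + sqrt(-13 - 14)) = 1/(0 + sqrt(-27)) = 1/(0 + 3*I*sqrt(3)) = 1/(3*I*sqrt(3)) = -I*sqrt(3)/9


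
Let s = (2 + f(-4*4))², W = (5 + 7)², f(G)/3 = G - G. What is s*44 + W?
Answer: 320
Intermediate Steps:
f(G) = 0 (f(G) = 3*(G - G) = 3*0 = 0)
W = 144 (W = 12² = 144)
s = 4 (s = (2 + 0)² = 2² = 4)
s*44 + W = 4*44 + 144 = 176 + 144 = 320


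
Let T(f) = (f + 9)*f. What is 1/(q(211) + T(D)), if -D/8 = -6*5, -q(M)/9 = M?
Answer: 1/57861 ≈ 1.7283e-5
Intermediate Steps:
q(M) = -9*M
D = 240 (D = -(-48)*5 = -8*(-30) = 240)
T(f) = f*(9 + f) (T(f) = (9 + f)*f = f*(9 + f))
1/(q(211) + T(D)) = 1/(-9*211 + 240*(9 + 240)) = 1/(-1899 + 240*249) = 1/(-1899 + 59760) = 1/57861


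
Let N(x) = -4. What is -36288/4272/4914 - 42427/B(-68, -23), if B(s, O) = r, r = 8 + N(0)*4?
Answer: 49088023/9256 ≈ 5303.4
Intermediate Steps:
r = -8 (r = 8 - 4*4 = 8 - 16 = -8)
B(s, O) = -8
-36288/4272/4914 - 42427/B(-68, -23) = -36288/4272/4914 - 42427/(-8) = -36288*1/4272*(1/4914) - 42427*(-1/8) = -756/89*1/4914 + 42427/8 = -2/1157 + 42427/8 = 49088023/9256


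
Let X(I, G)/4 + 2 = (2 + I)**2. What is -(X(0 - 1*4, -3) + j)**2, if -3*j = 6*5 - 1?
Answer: -25/9 ≈ -2.7778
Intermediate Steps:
X(I, G) = -8 + 4*(2 + I)**2
j = -29/3 (j = -(6*5 - 1)/3 = -(30 - 1)/3 = -1/3*29 = -29/3 ≈ -9.6667)
-(X(0 - 1*4, -3) + j)**2 = -((-8 + 4*(2 + (0 - 1*4))**2) - 29/3)**2 = -((-8 + 4*(2 + (0 - 4))**2) - 29/3)**2 = -((-8 + 4*(2 - 4)**2) - 29/3)**2 = -((-8 + 4*(-2)**2) - 29/3)**2 = -((-8 + 4*4) - 29/3)**2 = -((-8 + 16) - 29/3)**2 = -(8 - 29/3)**2 = -(-5/3)**2 = -1*25/9 = -25/9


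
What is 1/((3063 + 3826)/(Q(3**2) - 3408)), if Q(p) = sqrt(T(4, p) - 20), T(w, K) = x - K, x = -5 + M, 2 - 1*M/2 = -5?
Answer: -3408/6889 + 2*I*sqrt(5)/6889 ≈ -0.4947 + 0.00064917*I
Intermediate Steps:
M = 14 (M = 4 - 2*(-5) = 4 + 10 = 14)
x = 9 (x = -5 + 14 = 9)
T(w, K) = 9 - K
Q(p) = sqrt(-11 - p) (Q(p) = sqrt((9 - p) - 20) = sqrt(-11 - p))
1/((3063 + 3826)/(Q(3**2) - 3408)) = 1/((3063 + 3826)/(sqrt(-11 - 1*3**2) - 3408)) = 1/(6889/(sqrt(-11 - 1*9) - 3408)) = 1/(6889/(sqrt(-11 - 9) - 3408)) = 1/(6889/(sqrt(-20) - 3408)) = 1/(6889/(2*I*sqrt(5) - 3408)) = 1/(6889/(-3408 + 2*I*sqrt(5))) = -3408/6889 + 2*I*sqrt(5)/6889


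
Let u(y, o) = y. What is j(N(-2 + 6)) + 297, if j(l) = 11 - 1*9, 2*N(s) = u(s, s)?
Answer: 299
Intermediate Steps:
N(s) = s/2
j(l) = 2 (j(l) = 11 - 9 = 2)
j(N(-2 + 6)) + 297 = 2 + 297 = 299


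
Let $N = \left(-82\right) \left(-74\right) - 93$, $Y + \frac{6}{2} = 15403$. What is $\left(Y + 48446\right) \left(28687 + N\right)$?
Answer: $2213030052$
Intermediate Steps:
$Y = 15400$ ($Y = -3 + 15403 = 15400$)
$N = 5975$ ($N = 6068 - 93 = 5975$)
$\left(Y + 48446\right) \left(28687 + N\right) = \left(15400 + 48446\right) \left(28687 + 5975\right) = 63846 \cdot 34662 = 2213030052$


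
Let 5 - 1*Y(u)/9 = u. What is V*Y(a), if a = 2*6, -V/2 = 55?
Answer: 6930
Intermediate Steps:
V = -110 (V = -2*55 = -110)
a = 12
Y(u) = 45 - 9*u
V*Y(a) = -110*(45 - 9*12) = -110*(45 - 108) = -110*(-63) = 6930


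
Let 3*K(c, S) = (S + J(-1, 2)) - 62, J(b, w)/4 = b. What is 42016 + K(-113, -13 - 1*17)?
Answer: 41984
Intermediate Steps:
J(b, w) = 4*b
K(c, S) = -22 + S/3 (K(c, S) = ((S + 4*(-1)) - 62)/3 = ((S - 4) - 62)/3 = ((-4 + S) - 62)/3 = (-66 + S)/3 = -22 + S/3)
42016 + K(-113, -13 - 1*17) = 42016 + (-22 + (-13 - 1*17)/3) = 42016 + (-22 + (-13 - 17)/3) = 42016 + (-22 + (⅓)*(-30)) = 42016 + (-22 - 10) = 42016 - 32 = 41984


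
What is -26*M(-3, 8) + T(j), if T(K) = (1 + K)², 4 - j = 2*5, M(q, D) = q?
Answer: 103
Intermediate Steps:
j = -6 (j = 4 - 2*5 = 4 - 1*10 = 4 - 10 = -6)
-26*M(-3, 8) + T(j) = -26*(-3) + (1 - 6)² = 78 + (-5)² = 78 + 25 = 103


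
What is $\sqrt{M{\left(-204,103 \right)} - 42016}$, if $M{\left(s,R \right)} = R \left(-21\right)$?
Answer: $i \sqrt{44179} \approx 210.19 i$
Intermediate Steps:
$M{\left(s,R \right)} = - 21 R$
$\sqrt{M{\left(-204,103 \right)} - 42016} = \sqrt{\left(-21\right) 103 - 42016} = \sqrt{-2163 - 42016} = \sqrt{-44179} = i \sqrt{44179}$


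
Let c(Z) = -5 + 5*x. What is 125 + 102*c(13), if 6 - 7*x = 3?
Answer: -1165/7 ≈ -166.43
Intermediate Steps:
x = 3/7 (x = 6/7 - ⅐*3 = 6/7 - 3/7 = 3/7 ≈ 0.42857)
c(Z) = -20/7 (c(Z) = -5 + 5*(3/7) = -5 + 15/7 = -20/7)
125 + 102*c(13) = 125 + 102*(-20/7) = 125 - 2040/7 = -1165/7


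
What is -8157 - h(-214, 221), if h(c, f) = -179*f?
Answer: 31402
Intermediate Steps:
-8157 - h(-214, 221) = -8157 - (-179)*221 = -8157 - 1*(-39559) = -8157 + 39559 = 31402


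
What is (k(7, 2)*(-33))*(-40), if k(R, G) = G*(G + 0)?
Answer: 5280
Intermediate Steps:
k(R, G) = G**2 (k(R, G) = G*G = G**2)
(k(7, 2)*(-33))*(-40) = (2**2*(-33))*(-40) = (4*(-33))*(-40) = -132*(-40) = 5280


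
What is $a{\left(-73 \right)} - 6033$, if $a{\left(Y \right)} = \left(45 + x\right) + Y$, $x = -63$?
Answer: $-6124$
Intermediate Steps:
$a{\left(Y \right)} = -18 + Y$ ($a{\left(Y \right)} = \left(45 - 63\right) + Y = -18 + Y$)
$a{\left(-73 \right)} - 6033 = \left(-18 - 73\right) - 6033 = -91 - 6033 = -6124$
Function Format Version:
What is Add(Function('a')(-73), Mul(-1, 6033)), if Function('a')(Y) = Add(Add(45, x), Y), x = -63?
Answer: -6124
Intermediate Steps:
Function('a')(Y) = Add(-18, Y) (Function('a')(Y) = Add(Add(45, -63), Y) = Add(-18, Y))
Add(Function('a')(-73), Mul(-1, 6033)) = Add(Add(-18, -73), Mul(-1, 6033)) = Add(-91, -6033) = -6124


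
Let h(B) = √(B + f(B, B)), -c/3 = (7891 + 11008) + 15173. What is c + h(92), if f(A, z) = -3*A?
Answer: -102216 + 2*I*√46 ≈ -1.0222e+5 + 13.565*I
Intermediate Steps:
c = -102216 (c = -3*((7891 + 11008) + 15173) = -3*(18899 + 15173) = -3*34072 = -102216)
h(B) = √2*√(-B) (h(B) = √(B - 3*B) = √(-2*B) = √2*√(-B))
c + h(92) = -102216 + √2*√(-1*92) = -102216 + √2*√(-92) = -102216 + √2*(2*I*√23) = -102216 + 2*I*√46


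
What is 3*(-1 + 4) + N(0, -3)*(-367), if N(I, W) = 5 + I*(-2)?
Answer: -1826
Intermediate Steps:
N(I, W) = 5 - 2*I
3*(-1 + 4) + N(0, -3)*(-367) = 3*(-1 + 4) + (5 - 2*0)*(-367) = 3*3 + (5 + 0)*(-367) = 9 + 5*(-367) = 9 - 1835 = -1826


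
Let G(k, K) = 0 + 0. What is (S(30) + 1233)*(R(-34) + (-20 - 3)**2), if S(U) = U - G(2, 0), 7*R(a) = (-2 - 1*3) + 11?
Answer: 4684467/7 ≈ 6.6921e+5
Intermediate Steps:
G(k, K) = 0
R(a) = 6/7 (R(a) = ((-2 - 1*3) + 11)/7 = ((-2 - 3) + 11)/7 = (-5 + 11)/7 = (1/7)*6 = 6/7)
S(U) = U (S(U) = U - 1*0 = U + 0 = U)
(S(30) + 1233)*(R(-34) + (-20 - 3)**2) = (30 + 1233)*(6/7 + (-20 - 3)**2) = 1263*(6/7 + (-23)**2) = 1263*(6/7 + 529) = 1263*(3709/7) = 4684467/7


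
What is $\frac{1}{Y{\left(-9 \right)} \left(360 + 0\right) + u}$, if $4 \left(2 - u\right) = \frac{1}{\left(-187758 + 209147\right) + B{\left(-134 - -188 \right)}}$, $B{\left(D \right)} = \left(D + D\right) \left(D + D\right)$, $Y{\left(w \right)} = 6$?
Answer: $\frac{132212}{285842343} \approx 0.00046253$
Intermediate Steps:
$B{\left(D \right)} = 4 D^{2}$ ($B{\left(D \right)} = 2 D 2 D = 4 D^{2}$)
$u = \frac{264423}{132212}$ ($u = 2 - \frac{1}{4 \left(\left(-187758 + 209147\right) + 4 \left(-134 - -188\right)^{2}\right)} = 2 - \frac{1}{4 \left(21389 + 4 \left(-134 + 188\right)^{2}\right)} = 2 - \frac{1}{4 \left(21389 + 4 \cdot 54^{2}\right)} = 2 - \frac{1}{4 \left(21389 + 4 \cdot 2916\right)} = 2 - \frac{1}{4 \left(21389 + 11664\right)} = 2 - \frac{1}{4 \cdot 33053} = 2 - \frac{1}{132212} = \frac{264423}{132212} \approx 2.0$)
$\frac{1}{Y{\left(-9 \right)} \left(360 + 0\right) + u} = \frac{1}{6 \left(360 + 0\right) + \frac{264423}{132212}} = \frac{1}{6 \cdot 360 + \frac{264423}{132212}} = \frac{1}{2160 + \frac{264423}{132212}} = \frac{1}{\frac{285842343}{132212}} = \frac{132212}{285842343}$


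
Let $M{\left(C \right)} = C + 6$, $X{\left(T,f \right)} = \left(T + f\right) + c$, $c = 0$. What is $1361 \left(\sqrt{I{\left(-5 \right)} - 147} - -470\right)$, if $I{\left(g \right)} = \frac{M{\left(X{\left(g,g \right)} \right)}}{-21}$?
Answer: $639670 + \frac{1361 i \sqrt{64743}}{21} \approx 6.3967 \cdot 10^{5} + 16491.0 i$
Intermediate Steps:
$X{\left(T,f \right)} = T + f$ ($X{\left(T,f \right)} = \left(T + f\right) + 0 = T + f$)
$M{\left(C \right)} = 6 + C$
$I{\left(g \right)} = - \frac{2}{7} - \frac{2 g}{21}$ ($I{\left(g \right)} = \frac{6 + \left(g + g\right)}{-21} = \left(6 + 2 g\right) \left(- \frac{1}{21}\right) = - \frac{2}{7} - \frac{2 g}{21}$)
$1361 \left(\sqrt{I{\left(-5 \right)} - 147} - -470\right) = 1361 \left(\sqrt{\left(- \frac{2}{7} - - \frac{10}{21}\right) - 147} - -470\right) = 1361 \left(\sqrt{\left(- \frac{2}{7} + \frac{10}{21}\right) - 147} + 470\right) = 1361 \left(\sqrt{\frac{4}{21} - 147} + 470\right) = 1361 \left(\sqrt{- \frac{3083}{21}} + 470\right) = 1361 \left(\frac{i \sqrt{64743}}{21} + 470\right) = 1361 \left(470 + \frac{i \sqrt{64743}}{21}\right) = 639670 + \frac{1361 i \sqrt{64743}}{21}$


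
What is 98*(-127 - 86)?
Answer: -20874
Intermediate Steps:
98*(-127 - 86) = 98*(-213) = -20874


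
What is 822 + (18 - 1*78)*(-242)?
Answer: 15342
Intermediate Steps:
822 + (18 - 1*78)*(-242) = 822 + (18 - 78)*(-242) = 822 - 60*(-242) = 822 + 14520 = 15342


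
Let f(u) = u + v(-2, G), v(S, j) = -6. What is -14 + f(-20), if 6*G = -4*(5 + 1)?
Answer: -40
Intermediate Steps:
G = -4 (G = (-4*(5 + 1))/6 = (-4*6)/6 = (⅙)*(-24) = -4)
f(u) = -6 + u (f(u) = u - 6 = -6 + u)
-14 + f(-20) = -14 + (-6 - 20) = -14 - 26 = -40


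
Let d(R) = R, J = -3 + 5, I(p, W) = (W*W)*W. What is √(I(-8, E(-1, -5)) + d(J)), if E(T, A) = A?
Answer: I*√123 ≈ 11.091*I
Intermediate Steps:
I(p, W) = W³ (I(p, W) = W²*W = W³)
J = 2
√(I(-8, E(-1, -5)) + d(J)) = √((-5)³ + 2) = √(-125 + 2) = √(-123) = I*√123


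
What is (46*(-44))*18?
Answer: -36432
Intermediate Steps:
(46*(-44))*18 = -2024*18 = -36432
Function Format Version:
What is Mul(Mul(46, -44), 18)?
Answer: -36432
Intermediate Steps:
Mul(Mul(46, -44), 18) = Mul(-2024, 18) = -36432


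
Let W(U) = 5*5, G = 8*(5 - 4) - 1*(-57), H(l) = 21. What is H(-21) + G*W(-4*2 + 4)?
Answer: 1646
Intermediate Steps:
G = 65 (G = 8*1 + 57 = 8 + 57 = 65)
W(U) = 25
H(-21) + G*W(-4*2 + 4) = 21 + 65*25 = 21 + 1625 = 1646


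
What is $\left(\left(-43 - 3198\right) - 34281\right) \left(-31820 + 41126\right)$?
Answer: $-349179732$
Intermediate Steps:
$\left(\left(-43 - 3198\right) - 34281\right) \left(-31820 + 41126\right) = \left(\left(-43 - 3198\right) - 34281\right) 9306 = \left(-3241 - 34281\right) 9306 = \left(-37522\right) 9306 = -349179732$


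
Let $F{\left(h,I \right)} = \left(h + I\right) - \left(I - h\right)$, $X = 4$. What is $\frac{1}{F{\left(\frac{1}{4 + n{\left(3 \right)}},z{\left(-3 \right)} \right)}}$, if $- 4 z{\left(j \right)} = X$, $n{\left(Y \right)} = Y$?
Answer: $\frac{7}{2} \approx 3.5$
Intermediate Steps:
$z{\left(j \right)} = -1$ ($z{\left(j \right)} = \left(- \frac{1}{4}\right) 4 = -1$)
$F{\left(h,I \right)} = 2 h$ ($F{\left(h,I \right)} = \left(I + h\right) - \left(I - h\right) = 2 h$)
$\frac{1}{F{\left(\frac{1}{4 + n{\left(3 \right)}},z{\left(-3 \right)} \right)}} = \frac{1}{2 \frac{1}{4 + 3}} = \frac{1}{2 \cdot \frac{1}{7}} = \frac{1}{\frac{2}{7}} = \frac{7}{2}$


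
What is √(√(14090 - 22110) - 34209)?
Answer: √(-34209 + 2*I*√2005) ≈ 0.242 + 184.96*I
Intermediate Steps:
√(√(14090 - 22110) - 34209) = √(√(-8020) - 34209) = √(2*I*√2005 - 34209) = √(-34209 + 2*I*√2005)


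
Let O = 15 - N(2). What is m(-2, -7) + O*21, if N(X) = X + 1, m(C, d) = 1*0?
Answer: 252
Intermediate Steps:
m(C, d) = 0
N(X) = 1 + X
O = 12 (O = 15 - (1 + 2) = 15 - 1*3 = 15 - 3 = 12)
m(-2, -7) + O*21 = 0 + 12*21 = 0 + 252 = 252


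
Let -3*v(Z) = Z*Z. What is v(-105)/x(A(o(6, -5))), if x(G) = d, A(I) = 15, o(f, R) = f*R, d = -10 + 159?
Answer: -3675/149 ≈ -24.664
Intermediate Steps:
v(Z) = -Z²/3 (v(Z) = -Z*Z/3 = -Z²/3)
d = 149
o(f, R) = R*f
x(G) = 149
v(-105)/x(A(o(6, -5))) = -⅓*(-105)²/149 = -⅓*11025*(1/149) = -3675*1/149 = -3675/149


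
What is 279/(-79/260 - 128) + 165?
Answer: 5431695/33359 ≈ 162.83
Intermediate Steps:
279/(-79/260 - 128) + 165 = 279/(-33359/260) + 165 = 279*(-260/33359) + 165 = -72540/33359 + 165 = 5431695/33359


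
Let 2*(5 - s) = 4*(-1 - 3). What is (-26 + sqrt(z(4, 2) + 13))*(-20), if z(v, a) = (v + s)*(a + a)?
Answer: 340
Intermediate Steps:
s = 13 (s = 5 - 2*(-1 - 3) = 5 - 2*(-4) = 5 - 1/2*(-16) = 5 + 8 = 13)
z(v, a) = 2*a*(13 + v) (z(v, a) = (v + 13)*(a + a) = (13 + v)*(2*a) = 2*a*(13 + v))
(-26 + sqrt(z(4, 2) + 13))*(-20) = (-26 + sqrt(2*2*(13 + 4) + 13))*(-20) = (-26 + sqrt(2*2*17 + 13))*(-20) = (-26 + sqrt(68 + 13))*(-20) = (-26 + sqrt(81))*(-20) = (-26 + 9)*(-20) = -17*(-20) = 340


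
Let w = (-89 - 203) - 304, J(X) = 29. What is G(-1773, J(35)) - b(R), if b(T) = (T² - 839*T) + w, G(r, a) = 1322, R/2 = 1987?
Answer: -12456572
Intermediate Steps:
R = 3974 (R = 2*1987 = 3974)
w = -596 (w = -292 - 304 = -596)
b(T) = -596 + T² - 839*T (b(T) = (T² - 839*T) - 596 = -596 + T² - 839*T)
G(-1773, J(35)) - b(R) = 1322 - (-596 + 3974² - 839*3974) = 1322 - (-596 + 15792676 - 3334186) = 1322 - 1*12457894 = 1322 - 12457894 = -12456572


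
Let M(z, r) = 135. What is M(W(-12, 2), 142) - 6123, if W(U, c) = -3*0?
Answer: -5988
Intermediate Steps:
W(U, c) = 0
M(W(-12, 2), 142) - 6123 = 135 - 6123 = -5988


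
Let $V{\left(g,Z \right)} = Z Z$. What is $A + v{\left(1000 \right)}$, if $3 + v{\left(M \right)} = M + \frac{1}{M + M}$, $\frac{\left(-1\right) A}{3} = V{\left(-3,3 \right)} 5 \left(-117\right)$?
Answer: $\frac{33584001}{2000} \approx 16792.0$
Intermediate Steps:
$V{\left(g,Z \right)} = Z^{2}$
$A = 15795$ ($A = - 3 \cdot 3^{2} \cdot 5 \left(-117\right) = - 3 \cdot 9 \cdot 5 \left(-117\right) = - 3 \cdot 45 \left(-117\right) = \left(-3\right) \left(-5265\right) = 15795$)
$v{\left(M \right)} = -3 + M + \frac{1}{2 M}$ ($v{\left(M \right)} = -3 + \left(M + \frac{1}{M + M}\right) = -3 + \left(M + \frac{1}{2 M}\right) = -3 + M + \frac{1}{2 M}$)
$A + v{\left(1000 \right)} = 15795 + \left(-3 + 1000 + \frac{1}{2 \cdot 1000}\right) = 15795 + \left(-3 + 1000 + \frac{1}{2} \cdot \frac{1}{1000}\right) = 15795 + \left(-3 + 1000 + \frac{1}{2000}\right) = 15795 + \frac{1994001}{2000} = \frac{33584001}{2000}$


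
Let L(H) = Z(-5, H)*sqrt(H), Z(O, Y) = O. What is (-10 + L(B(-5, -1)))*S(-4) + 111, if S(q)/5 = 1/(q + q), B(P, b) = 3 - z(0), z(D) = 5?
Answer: 469/4 + 25*I*sqrt(2)/8 ≈ 117.25 + 4.4194*I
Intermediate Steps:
B(P, b) = -2 (B(P, b) = 3 - 1*5 = 3 - 5 = -2)
L(H) = -5*sqrt(H)
S(q) = 5/(2*q) (S(q) = 5/(q + q) = 5/((2*q)) = 5*(1/(2*q)) = 5/(2*q))
(-10 + L(B(-5, -1)))*S(-4) + 111 = (-10 - 5*I*sqrt(2))*((5/2)/(-4)) + 111 = (-10 - 5*I*sqrt(2))*((5/2)*(-1/4)) + 111 = (-10 - 5*I*sqrt(2))*(-5/8) + 111 = (25/4 + 25*I*sqrt(2)/8) + 111 = 469/4 + 25*I*sqrt(2)/8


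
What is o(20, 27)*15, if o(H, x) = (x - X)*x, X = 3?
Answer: 9720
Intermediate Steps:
o(H, x) = x*(-3 + x) (o(H, x) = (x - 1*3)*x = (x - 3)*x = (-3 + x)*x = x*(-3 + x))
o(20, 27)*15 = (27*(-3 + 27))*15 = (27*24)*15 = 648*15 = 9720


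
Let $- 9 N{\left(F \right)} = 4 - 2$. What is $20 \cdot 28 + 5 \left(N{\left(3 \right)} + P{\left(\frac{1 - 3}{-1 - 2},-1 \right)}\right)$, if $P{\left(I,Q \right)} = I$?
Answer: $\frac{5060}{9} \approx 562.22$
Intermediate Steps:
$N{\left(F \right)} = - \frac{2}{9}$ ($N{\left(F \right)} = - \frac{4 - 2}{9} = \left(- \frac{1}{9}\right) 2 = - \frac{2}{9}$)
$20 \cdot 28 + 5 \left(N{\left(3 \right)} + P{\left(\frac{1 - 3}{-1 - 2},-1 \right)}\right) = 20 \cdot 28 + 5 \left(- \frac{2}{9} + \frac{1 - 3}{-1 - 2}\right) = 560 + 5 \left(- \frac{2}{9} - \frac{2}{-3}\right) = 560 + 5 \left(- \frac{2}{9} - - \frac{2}{3}\right) = 560 + 5 \left(- \frac{2}{9} + \frac{2}{3}\right) = 560 + 5 \cdot \frac{4}{9} = 560 + \frac{20}{9} = \frac{5060}{9}$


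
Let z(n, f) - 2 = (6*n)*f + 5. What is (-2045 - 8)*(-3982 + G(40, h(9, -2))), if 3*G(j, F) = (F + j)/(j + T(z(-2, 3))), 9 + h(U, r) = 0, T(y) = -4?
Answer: 882841325/108 ≈ 8.1745e+6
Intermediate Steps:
z(n, f) = 7 + 6*f*n (z(n, f) = 2 + ((6*n)*f + 5) = 2 + (6*f*n + 5) = 2 + (5 + 6*f*n) = 7 + 6*f*n)
h(U, r) = -9 (h(U, r) = -9 + 0 = -9)
G(j, F) = (F + j)/(3*(-4 + j)) (G(j, F) = ((F + j)/(j - 4))/3 = ((F + j)/(-4 + j))/3 = (F + j)/(3*(-4 + j)))
(-2045 - 8)*(-3982 + G(40, h(9, -2))) = (-2045 - 8)*(-3982 + (-9 + 40)/(3*(-4 + 40))) = -2053*(-3982 + (⅓)*31/36) = -2053*(-3982 + (⅓)*(1/36)*31) = -2053*(-3982 + 31/108) = -2053*(-430025/108) = 882841325/108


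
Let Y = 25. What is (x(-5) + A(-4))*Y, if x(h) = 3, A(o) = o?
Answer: -25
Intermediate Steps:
(x(-5) + A(-4))*Y = (3 - 4)*25 = -1*25 = -25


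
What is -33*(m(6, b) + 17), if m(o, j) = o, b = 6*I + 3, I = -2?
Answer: -759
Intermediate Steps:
b = -9 (b = 6*(-2) + 3 = -12 + 3 = -9)
-33*(m(6, b) + 17) = -33*(6 + 17) = -33*23 = -759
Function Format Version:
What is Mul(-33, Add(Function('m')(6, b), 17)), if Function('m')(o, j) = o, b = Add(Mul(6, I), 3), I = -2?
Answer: -759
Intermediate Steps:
b = -9 (b = Add(Mul(6, -2), 3) = Add(-12, 3) = -9)
Mul(-33, Add(Function('m')(6, b), 17)) = Mul(-33, Add(6, 17)) = Mul(-33, 23) = -759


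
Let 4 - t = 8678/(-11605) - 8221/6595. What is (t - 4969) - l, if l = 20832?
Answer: -394844022792/15306995 ≈ -25795.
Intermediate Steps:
t = 91755203/15306995 (t = 4 - (8678/(-11605) - 8221/6595) = 4 - (8678*(-1/11605) - 8221*1/6595) = 4 - (-8678/11605 - 8221/6595) = 4 - 1*(-30527223/15306995) = 4 + 30527223/15306995 = 91755203/15306995 ≈ 5.9943)
(t - 4969) - l = (91755203/15306995 - 4969) - 1*20832 = -75968702952/15306995 - 20832 = -394844022792/15306995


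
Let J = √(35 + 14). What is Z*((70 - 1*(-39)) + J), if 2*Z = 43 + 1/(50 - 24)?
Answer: 32451/13 ≈ 2496.2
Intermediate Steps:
J = 7 (J = √49 = 7)
Z = 1119/52 (Z = (43 + 1/(50 - 24))/2 = (43 + 1/26)/2 = (½)*(1119/26) = 1119/52 ≈ 21.519)
Z*((70 - 1*(-39)) + J) = 1119*((70 - 1*(-39)) + 7)/52 = 1119*((70 + 39) + 7)/52 = 1119*(109 + 7)/52 = (1119/52)*116 = 32451/13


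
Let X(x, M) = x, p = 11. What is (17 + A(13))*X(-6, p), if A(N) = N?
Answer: -180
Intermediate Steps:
(17 + A(13))*X(-6, p) = (17 + 13)*(-6) = 30*(-6) = -180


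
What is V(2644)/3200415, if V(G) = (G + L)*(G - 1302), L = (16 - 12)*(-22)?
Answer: 1143384/1066805 ≈ 1.0718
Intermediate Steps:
L = -88 (L = 4*(-22) = -88)
V(G) = (-1302 + G)*(-88 + G) (V(G) = (G - 88)*(G - 1302) = (-88 + G)*(-1302 + G) = (-1302 + G)*(-88 + G))
V(2644)/3200415 = (114576 + 2644² - 1390*2644)/3200415 = (114576 + 6990736 - 3675160)*(1/3200415) = 3430152*(1/3200415) = 1143384/1066805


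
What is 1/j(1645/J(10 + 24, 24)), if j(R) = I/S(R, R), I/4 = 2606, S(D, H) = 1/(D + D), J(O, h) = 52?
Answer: 13/8573740 ≈ 1.5163e-6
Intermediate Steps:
S(D, H) = 1/(2*D)
I = 10424 (I = 4*2606 = 10424)
j(R) = 20848*R (j(R) = 10424/((1/(2*R))) = 10424*(2*R) = 20848*R)
1/j(1645/J(10 + 24, 24)) = 1/(20848*(1645/52)) = 1/(8573740/13) = 13/8573740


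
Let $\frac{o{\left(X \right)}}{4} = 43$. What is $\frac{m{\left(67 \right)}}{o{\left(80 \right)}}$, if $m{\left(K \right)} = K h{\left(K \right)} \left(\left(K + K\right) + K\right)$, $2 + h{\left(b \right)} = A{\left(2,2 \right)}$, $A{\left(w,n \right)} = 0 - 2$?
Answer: $- \frac{13467}{43} \approx -313.19$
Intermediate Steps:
$o{\left(X \right)} = 172$ ($o{\left(X \right)} = 4 \cdot 43 = 172$)
$A{\left(w,n \right)} = -2$
$h{\left(b \right)} = -4$ ($h{\left(b \right)} = -2 - 2 = -4$)
$m{\left(K \right)} = - 12 K^{2}$ ($m{\left(K \right)} = K \left(-4\right) \left(\left(K + K\right) + K\right) = - 4 K \left(2 K + K\right) = - 4 K 3 K = - 12 K^{2}$)
$\frac{m{\left(67 \right)}}{o{\left(80 \right)}} = \frac{\left(-12\right) 67^{2}}{172} = \left(-12\right) 4489 \cdot \frac{1}{172} = \left(-53868\right) \frac{1}{172} = - \frac{13467}{43}$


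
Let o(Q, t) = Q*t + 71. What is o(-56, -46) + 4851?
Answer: 7498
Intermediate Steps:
o(Q, t) = 71 + Q*t
o(-56, -46) + 4851 = (71 - 56*(-46)) + 4851 = (71 + 2576) + 4851 = 2647 + 4851 = 7498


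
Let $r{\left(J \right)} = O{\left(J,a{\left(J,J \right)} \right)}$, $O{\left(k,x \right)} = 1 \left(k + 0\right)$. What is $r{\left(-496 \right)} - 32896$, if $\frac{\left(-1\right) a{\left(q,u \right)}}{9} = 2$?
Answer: $-33392$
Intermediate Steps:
$a{\left(q,u \right)} = -18$ ($a{\left(q,u \right)} = \left(-9\right) 2 = -18$)
$O{\left(k,x \right)} = k$ ($O{\left(k,x \right)} = 1 k = k$)
$r{\left(J \right)} = J$
$r{\left(-496 \right)} - 32896 = -496 - 32896 = -33392$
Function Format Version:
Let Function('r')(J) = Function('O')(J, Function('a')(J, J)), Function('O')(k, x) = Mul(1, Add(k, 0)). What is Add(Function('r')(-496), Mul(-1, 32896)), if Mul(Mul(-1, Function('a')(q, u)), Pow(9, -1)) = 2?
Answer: -33392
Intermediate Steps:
Function('a')(q, u) = -18 (Function('a')(q, u) = Mul(-9, 2) = -18)
Function('O')(k, x) = k (Function('O')(k, x) = Mul(1, k) = k)
Function('r')(J) = J
Add(Function('r')(-496), Mul(-1, 32896)) = Add(-496, Mul(-1, 32896)) = Add(-496, -32896) = -33392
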